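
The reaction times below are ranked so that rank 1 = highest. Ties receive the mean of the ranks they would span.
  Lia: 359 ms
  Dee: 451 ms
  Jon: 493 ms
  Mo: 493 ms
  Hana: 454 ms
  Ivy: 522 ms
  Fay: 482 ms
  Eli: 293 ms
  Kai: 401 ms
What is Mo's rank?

Sorted (descending): 522, 493, 493, 482, 454, 451, 401, 359, 293
The 2 values of 493 occupy positions 2–3 → average rank (2+3)/2 = 2.5.
Mo has value 493 ms → rank 2.5.

2.5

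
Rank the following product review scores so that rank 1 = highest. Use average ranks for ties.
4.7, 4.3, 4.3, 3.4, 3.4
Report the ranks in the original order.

1, 2.5, 2.5, 4.5, 4.5

Sorted (descending): 4.7, 4.3, 4.3, 3.4, 3.4
The 2 values of 4.3 occupy positions 2–3 → average rank (2+3)/2 = 2.5.
The 2 values of 3.4 occupy positions 4–5 → average rank (4+5)/2 = 4.5.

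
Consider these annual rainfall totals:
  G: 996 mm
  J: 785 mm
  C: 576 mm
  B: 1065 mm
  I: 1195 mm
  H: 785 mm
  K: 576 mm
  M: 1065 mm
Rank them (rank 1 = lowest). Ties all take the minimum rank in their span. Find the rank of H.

Sorted (ascending): 576, 576, 785, 785, 996, 1065, 1065, 1195
The 2 values of 576 occupy positions 1–2 → each gets rank 1.
The 2 values of 785 occupy positions 3–4 → each gets rank 3.
The 2 values of 1065 occupy positions 6–7 → each gets rank 6.
H has value 785 mm → rank 3.

3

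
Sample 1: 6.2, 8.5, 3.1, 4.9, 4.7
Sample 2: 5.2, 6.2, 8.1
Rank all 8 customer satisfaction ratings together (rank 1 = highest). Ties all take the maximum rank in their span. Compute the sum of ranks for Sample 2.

11

Sorted (descending): 8.5, 8.1, 6.2, 6.2, 5.2, 4.9, 4.7, 3.1
The 2 values of 6.2 occupy positions 3–4 → each gets rank 4.
Sample 2 values → pooled ranks: 5.2→5, 6.2→4, 8.1→2
Rank sum = 5 + 4 + 2 = 11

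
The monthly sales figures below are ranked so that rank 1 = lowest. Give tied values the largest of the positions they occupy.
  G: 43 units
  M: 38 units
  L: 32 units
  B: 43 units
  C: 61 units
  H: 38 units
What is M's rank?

3

Sorted (ascending): 32, 38, 38, 43, 43, 61
The 2 values of 38 occupy positions 2–3 → each gets rank 3.
The 2 values of 43 occupy positions 4–5 → each gets rank 5.
M has value 38 units → rank 3.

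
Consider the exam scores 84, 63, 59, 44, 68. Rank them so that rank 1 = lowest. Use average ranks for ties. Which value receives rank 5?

Sorted (ascending): 44, 59, 63, 68, 84
No ties — each value takes its position as its rank.
Rank 5 → value 84.

84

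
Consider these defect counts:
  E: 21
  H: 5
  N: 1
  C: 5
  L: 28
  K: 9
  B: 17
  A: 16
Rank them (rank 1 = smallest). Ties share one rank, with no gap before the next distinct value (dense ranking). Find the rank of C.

Sorted (ascending): 1, 5, 5, 9, 16, 17, 21, 28
The 2 values of 5 share dense rank 2.
Remaining distinct values take the next consecutive integers.
C has value 5 → rank 2.

2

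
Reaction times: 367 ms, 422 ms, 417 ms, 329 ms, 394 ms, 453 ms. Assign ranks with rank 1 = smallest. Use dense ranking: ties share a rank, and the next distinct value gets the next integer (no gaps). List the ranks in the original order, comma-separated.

2, 5, 4, 1, 3, 6

Sorted (ascending): 329, 367, 394, 417, 422, 453
No ties — each value takes its position as its rank.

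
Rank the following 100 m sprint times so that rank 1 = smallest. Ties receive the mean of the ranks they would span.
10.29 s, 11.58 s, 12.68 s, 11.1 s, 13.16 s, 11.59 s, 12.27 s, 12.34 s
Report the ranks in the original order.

1, 3, 7, 2, 8, 4, 5, 6

Sorted (ascending): 10.29, 11.1, 11.58, 11.59, 12.27, 12.34, 12.68, 13.16
No ties — each value takes its position as its rank.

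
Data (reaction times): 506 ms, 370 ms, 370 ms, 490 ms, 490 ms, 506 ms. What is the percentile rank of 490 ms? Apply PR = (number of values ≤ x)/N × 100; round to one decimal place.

66.7

N = 6.
Strictly below 490: 2. Equal to 490: 2.
PR = 4/6 × 100 = 66.7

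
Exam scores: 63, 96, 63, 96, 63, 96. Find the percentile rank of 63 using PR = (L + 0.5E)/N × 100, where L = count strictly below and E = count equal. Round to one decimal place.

N = 6.
Strictly below 63: 0. Equal to 63: 3.
PR = (0 + 0.5·3)/6 × 100 = 25.0

25.0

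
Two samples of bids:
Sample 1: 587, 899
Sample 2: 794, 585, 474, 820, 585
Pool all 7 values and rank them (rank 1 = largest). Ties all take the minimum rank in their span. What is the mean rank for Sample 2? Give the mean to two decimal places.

4.40

Sorted (descending): 899, 820, 794, 587, 585, 585, 474
The 2 values of 585 occupy positions 5–6 → each gets rank 5.
Sample 2 values → pooled ranks: 794→3, 585→5, 474→7, 820→2, 585→5
Mean rank = (3 + 5 + 7 + 2 + 5) / 5 = 4.40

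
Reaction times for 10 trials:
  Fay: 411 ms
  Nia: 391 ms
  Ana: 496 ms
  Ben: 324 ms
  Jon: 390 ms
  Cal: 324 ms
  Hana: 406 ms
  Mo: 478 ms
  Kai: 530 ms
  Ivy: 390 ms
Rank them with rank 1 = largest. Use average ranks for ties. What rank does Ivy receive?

7.5

Sorted (descending): 530, 496, 478, 411, 406, 391, 390, 390, 324, 324
The 2 values of 390 occupy positions 7–8 → average rank (7+8)/2 = 7.5.
The 2 values of 324 occupy positions 9–10 → average rank (9+10)/2 = 9.5.
Ivy has value 390 ms → rank 7.5.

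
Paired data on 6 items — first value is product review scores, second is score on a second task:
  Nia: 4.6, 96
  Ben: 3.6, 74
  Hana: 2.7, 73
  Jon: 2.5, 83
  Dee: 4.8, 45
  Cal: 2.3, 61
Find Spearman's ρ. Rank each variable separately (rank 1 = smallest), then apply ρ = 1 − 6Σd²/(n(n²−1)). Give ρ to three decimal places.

-0.029

Ranks of variable 1: 5, 4, 3, 2, 6, 1
Ranks of variable 2: 6, 4, 3, 5, 1, 2
d = r₁ − r₂: -1, 0, 0, -3, 5, -1
d²: 1, 0, 0, 9, 25, 1; Σd² = 36
ρ = 1 − 6·36/(6·35) = 1 − 216/210 = -0.029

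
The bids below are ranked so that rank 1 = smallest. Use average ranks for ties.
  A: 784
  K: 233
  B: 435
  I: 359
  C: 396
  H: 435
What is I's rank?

2

Sorted (ascending): 233, 359, 396, 435, 435, 784
The 2 values of 435 occupy positions 4–5 → average rank (4+5)/2 = 4.5.
I has value 359 → rank 2.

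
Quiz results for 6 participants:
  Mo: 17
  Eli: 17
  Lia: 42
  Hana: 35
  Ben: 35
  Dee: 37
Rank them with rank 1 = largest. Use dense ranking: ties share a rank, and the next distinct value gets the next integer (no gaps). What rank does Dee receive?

2

Sorted (descending): 42, 37, 35, 35, 17, 17
The 2 values of 35 share dense rank 3.
The 2 values of 17 share dense rank 4.
Remaining distinct values take the next consecutive integers.
Dee has value 37 → rank 2.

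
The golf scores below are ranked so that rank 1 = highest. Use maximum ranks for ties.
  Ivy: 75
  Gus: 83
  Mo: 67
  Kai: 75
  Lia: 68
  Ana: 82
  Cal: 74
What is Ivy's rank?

Sorted (descending): 83, 82, 75, 75, 74, 68, 67
The 2 values of 75 occupy positions 3–4 → each gets rank 4.
Ivy has value 75 → rank 4.

4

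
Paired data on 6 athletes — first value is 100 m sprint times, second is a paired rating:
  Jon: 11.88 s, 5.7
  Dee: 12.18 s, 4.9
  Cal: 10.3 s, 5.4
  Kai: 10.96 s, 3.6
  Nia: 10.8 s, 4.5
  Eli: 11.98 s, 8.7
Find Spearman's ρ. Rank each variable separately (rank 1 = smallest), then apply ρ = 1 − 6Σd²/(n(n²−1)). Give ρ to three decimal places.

Ranks of variable 1: 4, 6, 1, 3, 2, 5
Ranks of variable 2: 5, 3, 4, 1, 2, 6
d = r₁ − r₂: -1, 3, -3, 2, 0, -1
d²: 1, 9, 9, 4, 0, 1; Σd² = 24
ρ = 1 − 6·24/(6·35) = 1 − 144/210 = 0.314

0.314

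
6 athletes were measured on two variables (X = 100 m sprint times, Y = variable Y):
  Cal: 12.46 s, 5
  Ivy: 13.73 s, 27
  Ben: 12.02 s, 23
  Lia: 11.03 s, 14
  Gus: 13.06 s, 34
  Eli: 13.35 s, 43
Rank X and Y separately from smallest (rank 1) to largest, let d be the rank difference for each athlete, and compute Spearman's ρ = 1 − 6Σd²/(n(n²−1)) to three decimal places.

0.657

Ranks of variable 1: 3, 6, 2, 1, 4, 5
Ranks of variable 2: 1, 4, 3, 2, 5, 6
d = r₁ − r₂: 2, 2, -1, -1, -1, -1
d²: 4, 4, 1, 1, 1, 1; Σd² = 12
ρ = 1 − 6·12/(6·35) = 1 − 72/210 = 0.657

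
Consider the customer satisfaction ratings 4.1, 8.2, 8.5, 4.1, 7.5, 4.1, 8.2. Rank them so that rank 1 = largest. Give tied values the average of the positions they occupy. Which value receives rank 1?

Sorted (descending): 8.5, 8.2, 8.2, 7.5, 4.1, 4.1, 4.1
The 2 values of 8.2 occupy positions 2–3 → average rank (2+3)/2 = 2.5.
The 3 values of 4.1 occupy positions 5–7 → average rank 6.
Rank 1 → value 8.5.

8.5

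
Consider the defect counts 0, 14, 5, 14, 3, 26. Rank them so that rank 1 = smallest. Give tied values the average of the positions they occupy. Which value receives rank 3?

5

Sorted (ascending): 0, 3, 5, 14, 14, 26
The 2 values of 14 occupy positions 4–5 → average rank (4+5)/2 = 4.5.
Rank 3 → value 5.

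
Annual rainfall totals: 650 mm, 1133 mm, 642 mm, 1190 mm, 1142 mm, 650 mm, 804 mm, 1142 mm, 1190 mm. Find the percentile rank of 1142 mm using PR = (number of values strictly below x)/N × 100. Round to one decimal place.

55.6

N = 9.
Strictly below 1142: 5. Equal to 1142: 2.
PR = 5/9 × 100 = 55.6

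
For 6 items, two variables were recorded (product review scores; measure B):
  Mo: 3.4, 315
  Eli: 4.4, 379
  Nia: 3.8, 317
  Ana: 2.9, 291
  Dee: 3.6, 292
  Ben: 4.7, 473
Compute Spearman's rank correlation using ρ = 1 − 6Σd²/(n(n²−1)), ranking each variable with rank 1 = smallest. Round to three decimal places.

0.943

Ranks of variable 1: 2, 5, 4, 1, 3, 6
Ranks of variable 2: 3, 5, 4, 1, 2, 6
d = r₁ − r₂: -1, 0, 0, 0, 1, 0
d²: 1, 0, 0, 0, 1, 0; Σd² = 2
ρ = 1 − 6·2/(6·35) = 1 − 12/210 = 0.943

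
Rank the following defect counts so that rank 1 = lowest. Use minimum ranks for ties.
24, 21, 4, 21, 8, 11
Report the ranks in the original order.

6, 4, 1, 4, 2, 3

Sorted (ascending): 4, 8, 11, 21, 21, 24
The 2 values of 21 occupy positions 4–5 → each gets rank 4.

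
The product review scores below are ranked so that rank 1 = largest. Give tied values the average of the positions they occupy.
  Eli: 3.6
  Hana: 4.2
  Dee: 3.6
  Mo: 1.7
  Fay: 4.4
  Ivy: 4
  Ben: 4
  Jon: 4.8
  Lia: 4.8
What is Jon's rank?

Sorted (descending): 4.8, 4.8, 4.4, 4.2, 4, 4, 3.6, 3.6, 1.7
The 2 values of 4.8 occupy positions 1–2 → average rank (1+2)/2 = 1.5.
The 2 values of 4 occupy positions 5–6 → average rank (5+6)/2 = 5.5.
The 2 values of 3.6 occupy positions 7–8 → average rank (7+8)/2 = 7.5.
Jon has value 4.8 → rank 1.5.

1.5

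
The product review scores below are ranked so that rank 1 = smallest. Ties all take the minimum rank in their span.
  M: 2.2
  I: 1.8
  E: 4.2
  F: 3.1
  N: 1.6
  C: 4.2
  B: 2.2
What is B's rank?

3

Sorted (ascending): 1.6, 1.8, 2.2, 2.2, 3.1, 4.2, 4.2
The 2 values of 2.2 occupy positions 3–4 → each gets rank 3.
The 2 values of 4.2 occupy positions 6–7 → each gets rank 6.
B has value 2.2 → rank 3.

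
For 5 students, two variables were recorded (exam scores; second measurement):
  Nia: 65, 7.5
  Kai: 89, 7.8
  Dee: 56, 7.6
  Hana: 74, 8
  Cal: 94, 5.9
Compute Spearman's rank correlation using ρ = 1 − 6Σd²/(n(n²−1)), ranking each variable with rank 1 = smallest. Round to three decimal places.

Ranks of variable 1: 2, 4, 1, 3, 5
Ranks of variable 2: 2, 4, 3, 5, 1
d = r₁ − r₂: 0, 0, -2, -2, 4
d²: 0, 0, 4, 4, 16; Σd² = 24
ρ = 1 − 6·24/(5·24) = 1 − 144/120 = -0.200

-0.200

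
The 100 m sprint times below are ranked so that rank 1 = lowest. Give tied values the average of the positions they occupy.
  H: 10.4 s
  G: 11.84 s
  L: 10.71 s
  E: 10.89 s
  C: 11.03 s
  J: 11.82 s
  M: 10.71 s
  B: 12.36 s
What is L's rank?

Sorted (ascending): 10.4, 10.71, 10.71, 10.89, 11.03, 11.82, 11.84, 12.36
The 2 values of 10.71 occupy positions 2–3 → average rank (2+3)/2 = 2.5.
L has value 10.71 s → rank 2.5.

2.5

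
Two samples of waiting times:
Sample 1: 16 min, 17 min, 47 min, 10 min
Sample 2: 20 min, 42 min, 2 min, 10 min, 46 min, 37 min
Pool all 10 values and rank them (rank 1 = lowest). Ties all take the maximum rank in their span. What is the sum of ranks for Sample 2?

34

Sorted (ascending): 2, 10, 10, 16, 17, 20, 37, 42, 46, 47
The 2 values of 10 occupy positions 2–3 → each gets rank 3.
Sample 2 values → pooled ranks: 20→6, 42→8, 2→1, 10→3, 46→9, 37→7
Rank sum = 6 + 8 + 1 + 3 + 9 + 7 = 34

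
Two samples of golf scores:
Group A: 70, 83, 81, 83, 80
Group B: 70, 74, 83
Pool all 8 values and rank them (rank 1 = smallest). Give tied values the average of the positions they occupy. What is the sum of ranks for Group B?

Sorted (ascending): 70, 70, 74, 80, 81, 83, 83, 83
The 2 values of 70 occupy positions 1–2 → average rank (1+2)/2 = 1.5.
The 3 values of 83 occupy positions 6–8 → average rank 7.
Group B values → pooled ranks: 70→1.5, 74→3, 83→7
Rank sum = 1.5 + 3 + 7 = 11.5

11.5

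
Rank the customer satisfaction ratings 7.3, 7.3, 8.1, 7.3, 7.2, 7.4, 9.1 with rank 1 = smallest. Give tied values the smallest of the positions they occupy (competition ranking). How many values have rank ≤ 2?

4

Sorted (ascending): 7.2, 7.3, 7.3, 7.3, 7.4, 8.1, 9.1
The 3 values of 7.3 occupy positions 2–4 → each gets rank 2.
Ranks ≤ 2: {1, 2, 2, 2} → 4 values.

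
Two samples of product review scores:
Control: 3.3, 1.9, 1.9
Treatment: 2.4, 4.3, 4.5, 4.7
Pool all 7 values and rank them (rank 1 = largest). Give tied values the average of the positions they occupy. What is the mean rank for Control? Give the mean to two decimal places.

5.67

Sorted (descending): 4.7, 4.5, 4.3, 3.3, 2.4, 1.9, 1.9
The 2 values of 1.9 occupy positions 6–7 → average rank (6+7)/2 = 6.5.
Control values → pooled ranks: 3.3→4, 1.9→6.5, 1.9→6.5
Mean rank = (4 + 6.5 + 6.5) / 3 = 5.67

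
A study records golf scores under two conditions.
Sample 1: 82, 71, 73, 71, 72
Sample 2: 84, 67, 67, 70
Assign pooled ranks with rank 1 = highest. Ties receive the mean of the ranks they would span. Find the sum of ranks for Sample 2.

Sorted (descending): 84, 82, 73, 72, 71, 71, 70, 67, 67
The 2 values of 71 occupy positions 5–6 → average rank (5+6)/2 = 5.5.
The 2 values of 67 occupy positions 8–9 → average rank (8+9)/2 = 8.5.
Sample 2 values → pooled ranks: 84→1, 67→8.5, 67→8.5, 70→7
Rank sum = 1 + 8.5 + 8.5 + 7 = 25

25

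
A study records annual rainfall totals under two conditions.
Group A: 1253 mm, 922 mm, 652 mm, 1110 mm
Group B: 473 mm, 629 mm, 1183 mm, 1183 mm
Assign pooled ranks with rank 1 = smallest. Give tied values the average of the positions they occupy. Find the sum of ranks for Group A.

Sorted (ascending): 473, 629, 652, 922, 1110, 1183, 1183, 1253
The 2 values of 1183 occupy positions 6–7 → average rank (6+7)/2 = 6.5.
Group A values → pooled ranks: 1253→8, 922→4, 652→3, 1110→5
Rank sum = 8 + 4 + 3 + 5 = 20

20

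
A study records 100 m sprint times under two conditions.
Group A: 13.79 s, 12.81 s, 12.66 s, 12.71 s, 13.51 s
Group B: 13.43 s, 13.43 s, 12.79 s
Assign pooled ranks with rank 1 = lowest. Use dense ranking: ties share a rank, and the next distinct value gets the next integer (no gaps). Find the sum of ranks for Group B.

Sorted (ascending): 12.66, 12.71, 12.79, 12.81, 13.43, 13.43, 13.51, 13.79
The 2 values of 13.43 share dense rank 5.
Remaining distinct values take the next consecutive integers.
Group B values → pooled ranks: 13.43→5, 13.43→5, 12.79→3
Rank sum = 5 + 5 + 3 = 13

13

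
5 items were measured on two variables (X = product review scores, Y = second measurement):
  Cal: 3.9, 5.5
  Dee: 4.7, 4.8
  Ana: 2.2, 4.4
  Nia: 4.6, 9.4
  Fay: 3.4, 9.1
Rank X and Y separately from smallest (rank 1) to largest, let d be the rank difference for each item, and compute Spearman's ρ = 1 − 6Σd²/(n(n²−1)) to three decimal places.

0.300

Ranks of variable 1: 3, 5, 1, 4, 2
Ranks of variable 2: 3, 2, 1, 5, 4
d = r₁ − r₂: 0, 3, 0, -1, -2
d²: 0, 9, 0, 1, 4; Σd² = 14
ρ = 1 − 6·14/(5·24) = 1 − 84/120 = 0.300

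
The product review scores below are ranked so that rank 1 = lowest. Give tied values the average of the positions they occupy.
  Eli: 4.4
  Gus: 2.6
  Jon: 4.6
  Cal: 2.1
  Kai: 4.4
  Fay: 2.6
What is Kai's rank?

Sorted (ascending): 2.1, 2.6, 2.6, 4.4, 4.4, 4.6
The 2 values of 2.6 occupy positions 2–3 → average rank (2+3)/2 = 2.5.
The 2 values of 4.4 occupy positions 4–5 → average rank (4+5)/2 = 4.5.
Kai has value 4.4 → rank 4.5.

4.5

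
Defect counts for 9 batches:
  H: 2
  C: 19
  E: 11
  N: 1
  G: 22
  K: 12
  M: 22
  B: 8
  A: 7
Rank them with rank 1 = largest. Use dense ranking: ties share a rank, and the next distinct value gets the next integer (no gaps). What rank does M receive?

Sorted (descending): 22, 22, 19, 12, 11, 8, 7, 2, 1
The 2 values of 22 share dense rank 1.
Remaining distinct values take the next consecutive integers.
M has value 22 → rank 1.

1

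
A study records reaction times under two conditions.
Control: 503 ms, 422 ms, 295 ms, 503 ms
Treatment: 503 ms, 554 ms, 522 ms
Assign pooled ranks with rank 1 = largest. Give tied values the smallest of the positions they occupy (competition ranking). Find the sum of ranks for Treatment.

6

Sorted (descending): 554, 522, 503, 503, 503, 422, 295
The 3 values of 503 occupy positions 3–5 → each gets rank 3.
Treatment values → pooled ranks: 503→3, 554→1, 522→2
Rank sum = 3 + 1 + 2 = 6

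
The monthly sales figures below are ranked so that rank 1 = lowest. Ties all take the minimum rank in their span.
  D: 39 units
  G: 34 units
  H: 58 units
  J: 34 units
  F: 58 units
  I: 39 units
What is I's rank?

Sorted (ascending): 34, 34, 39, 39, 58, 58
The 2 values of 34 occupy positions 1–2 → each gets rank 1.
The 2 values of 39 occupy positions 3–4 → each gets rank 3.
The 2 values of 58 occupy positions 5–6 → each gets rank 5.
I has value 39 units → rank 3.

3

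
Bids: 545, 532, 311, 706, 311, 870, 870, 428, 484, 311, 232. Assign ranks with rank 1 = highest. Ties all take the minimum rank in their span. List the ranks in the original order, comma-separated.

4, 5, 8, 3, 8, 1, 1, 7, 6, 8, 11

Sorted (descending): 870, 870, 706, 545, 532, 484, 428, 311, 311, 311, 232
The 2 values of 870 occupy positions 1–2 → each gets rank 1.
The 3 values of 311 occupy positions 8–10 → each gets rank 8.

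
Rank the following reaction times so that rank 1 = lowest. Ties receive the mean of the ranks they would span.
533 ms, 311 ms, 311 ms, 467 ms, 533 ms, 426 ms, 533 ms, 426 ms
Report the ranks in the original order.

Sorted (ascending): 311, 311, 426, 426, 467, 533, 533, 533
The 2 values of 311 occupy positions 1–2 → average rank (1+2)/2 = 1.5.
The 2 values of 426 occupy positions 3–4 → average rank (3+4)/2 = 3.5.
The 3 values of 533 occupy positions 6–8 → average rank 7.

7, 1.5, 1.5, 5, 7, 3.5, 7, 3.5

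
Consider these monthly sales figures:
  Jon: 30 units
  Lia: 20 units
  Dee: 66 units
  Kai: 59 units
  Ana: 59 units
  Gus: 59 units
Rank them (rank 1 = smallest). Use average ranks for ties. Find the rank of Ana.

Sorted (ascending): 20, 30, 59, 59, 59, 66
The 3 values of 59 occupy positions 3–5 → average rank 4.
Ana has value 59 units → rank 4.

4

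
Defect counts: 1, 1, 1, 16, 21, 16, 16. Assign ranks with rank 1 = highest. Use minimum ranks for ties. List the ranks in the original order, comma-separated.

Sorted (descending): 21, 16, 16, 16, 1, 1, 1
The 3 values of 16 occupy positions 2–4 → each gets rank 2.
The 3 values of 1 occupy positions 5–7 → each gets rank 5.

5, 5, 5, 2, 1, 2, 2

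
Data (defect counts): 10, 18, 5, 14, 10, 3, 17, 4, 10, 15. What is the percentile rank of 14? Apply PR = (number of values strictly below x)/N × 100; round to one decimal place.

60.0

N = 10.
Strictly below 14: 6. Equal to 14: 1.
PR = 6/10 × 100 = 60.0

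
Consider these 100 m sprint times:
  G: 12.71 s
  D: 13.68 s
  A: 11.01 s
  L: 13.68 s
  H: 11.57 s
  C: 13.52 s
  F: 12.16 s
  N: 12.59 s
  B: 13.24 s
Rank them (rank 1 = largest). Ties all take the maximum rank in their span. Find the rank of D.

Sorted (descending): 13.68, 13.68, 13.52, 13.24, 12.71, 12.59, 12.16, 11.57, 11.01
The 2 values of 13.68 occupy positions 1–2 → each gets rank 2.
D has value 13.68 s → rank 2.

2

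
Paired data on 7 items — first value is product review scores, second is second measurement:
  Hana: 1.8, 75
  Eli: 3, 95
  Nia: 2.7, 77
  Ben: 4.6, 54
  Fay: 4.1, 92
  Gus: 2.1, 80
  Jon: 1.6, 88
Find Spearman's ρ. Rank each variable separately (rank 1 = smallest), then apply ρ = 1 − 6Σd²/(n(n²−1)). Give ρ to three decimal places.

Ranks of variable 1: 2, 5, 4, 7, 6, 3, 1
Ranks of variable 2: 2, 7, 3, 1, 6, 4, 5
d = r₁ − r₂: 0, -2, 1, 6, 0, -1, -4
d²: 0, 4, 1, 36, 0, 1, 16; Σd² = 58
ρ = 1 − 6·58/(7·48) = 1 − 348/336 = -0.036

-0.036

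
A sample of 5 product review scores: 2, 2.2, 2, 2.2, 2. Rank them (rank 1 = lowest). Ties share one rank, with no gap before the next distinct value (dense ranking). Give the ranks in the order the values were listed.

Sorted (ascending): 2, 2, 2, 2.2, 2.2
The 3 values of 2 share dense rank 1.
The 2 values of 2.2 share dense rank 2.

1, 2, 1, 2, 1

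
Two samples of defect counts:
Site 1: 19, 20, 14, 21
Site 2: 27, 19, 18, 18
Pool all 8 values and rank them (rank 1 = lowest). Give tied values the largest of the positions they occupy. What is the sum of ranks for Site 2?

Sorted (ascending): 14, 18, 18, 19, 19, 20, 21, 27
The 2 values of 18 occupy positions 2–3 → each gets rank 3.
The 2 values of 19 occupy positions 4–5 → each gets rank 5.
Site 2 values → pooled ranks: 27→8, 19→5, 18→3, 18→3
Rank sum = 8 + 5 + 3 + 3 = 19

19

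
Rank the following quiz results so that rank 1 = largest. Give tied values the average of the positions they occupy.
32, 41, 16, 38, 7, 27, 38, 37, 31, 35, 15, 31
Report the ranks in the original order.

Sorted (descending): 41, 38, 38, 37, 35, 32, 31, 31, 27, 16, 15, 7
The 2 values of 38 occupy positions 2–3 → average rank (2+3)/2 = 2.5.
The 2 values of 31 occupy positions 7–8 → average rank (7+8)/2 = 7.5.

6, 1, 10, 2.5, 12, 9, 2.5, 4, 7.5, 5, 11, 7.5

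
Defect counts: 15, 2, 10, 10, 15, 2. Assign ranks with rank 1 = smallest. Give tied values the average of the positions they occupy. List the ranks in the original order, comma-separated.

5.5, 1.5, 3.5, 3.5, 5.5, 1.5

Sorted (ascending): 2, 2, 10, 10, 15, 15
The 2 values of 2 occupy positions 1–2 → average rank (1+2)/2 = 1.5.
The 2 values of 10 occupy positions 3–4 → average rank (3+4)/2 = 3.5.
The 2 values of 15 occupy positions 5–6 → average rank (5+6)/2 = 5.5.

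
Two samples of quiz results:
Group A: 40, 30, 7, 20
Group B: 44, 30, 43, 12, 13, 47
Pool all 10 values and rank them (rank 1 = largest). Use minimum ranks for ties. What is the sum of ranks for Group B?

Sorted (descending): 47, 44, 43, 40, 30, 30, 20, 13, 12, 7
The 2 values of 30 occupy positions 5–6 → each gets rank 5.
Group B values → pooled ranks: 44→2, 30→5, 43→3, 12→9, 13→8, 47→1
Rank sum = 2 + 5 + 3 + 9 + 8 + 1 = 28

28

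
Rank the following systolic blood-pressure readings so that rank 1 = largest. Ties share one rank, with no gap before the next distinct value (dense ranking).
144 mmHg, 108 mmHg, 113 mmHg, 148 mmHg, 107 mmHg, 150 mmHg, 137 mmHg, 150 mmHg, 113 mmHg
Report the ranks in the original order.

3, 6, 5, 2, 7, 1, 4, 1, 5

Sorted (descending): 150, 150, 148, 144, 137, 113, 113, 108, 107
The 2 values of 150 share dense rank 1.
The 2 values of 113 share dense rank 5.
Remaining distinct values take the next consecutive integers.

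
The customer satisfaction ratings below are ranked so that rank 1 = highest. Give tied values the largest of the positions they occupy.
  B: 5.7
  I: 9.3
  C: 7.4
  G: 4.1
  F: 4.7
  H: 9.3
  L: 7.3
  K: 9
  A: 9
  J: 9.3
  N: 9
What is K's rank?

6

Sorted (descending): 9.3, 9.3, 9.3, 9, 9, 9, 7.4, 7.3, 5.7, 4.7, 4.1
The 3 values of 9.3 occupy positions 1–3 → each gets rank 3.
The 3 values of 9 occupy positions 4–6 → each gets rank 6.
K has value 9 → rank 6.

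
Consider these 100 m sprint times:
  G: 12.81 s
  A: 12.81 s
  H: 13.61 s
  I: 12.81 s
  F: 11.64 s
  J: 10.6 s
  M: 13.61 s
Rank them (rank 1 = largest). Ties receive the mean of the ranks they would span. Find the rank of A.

Sorted (descending): 13.61, 13.61, 12.81, 12.81, 12.81, 11.64, 10.6
The 2 values of 13.61 occupy positions 1–2 → average rank (1+2)/2 = 1.5.
The 3 values of 12.81 occupy positions 3–5 → average rank 4.
A has value 12.81 s → rank 4.

4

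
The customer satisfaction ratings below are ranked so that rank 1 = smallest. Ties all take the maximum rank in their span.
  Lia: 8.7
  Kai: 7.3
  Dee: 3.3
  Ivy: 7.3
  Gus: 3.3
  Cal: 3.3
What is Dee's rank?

3

Sorted (ascending): 3.3, 3.3, 3.3, 7.3, 7.3, 8.7
The 3 values of 3.3 occupy positions 1–3 → each gets rank 3.
The 2 values of 7.3 occupy positions 4–5 → each gets rank 5.
Dee has value 3.3 → rank 3.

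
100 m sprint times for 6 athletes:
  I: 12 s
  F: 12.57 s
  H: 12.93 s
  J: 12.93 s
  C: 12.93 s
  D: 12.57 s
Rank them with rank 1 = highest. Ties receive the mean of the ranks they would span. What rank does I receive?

6

Sorted (descending): 12.93, 12.93, 12.93, 12.57, 12.57, 12
The 3 values of 12.93 occupy positions 1–3 → average rank 2.
The 2 values of 12.57 occupy positions 4–5 → average rank (4+5)/2 = 4.5.
I has value 12 s → rank 6.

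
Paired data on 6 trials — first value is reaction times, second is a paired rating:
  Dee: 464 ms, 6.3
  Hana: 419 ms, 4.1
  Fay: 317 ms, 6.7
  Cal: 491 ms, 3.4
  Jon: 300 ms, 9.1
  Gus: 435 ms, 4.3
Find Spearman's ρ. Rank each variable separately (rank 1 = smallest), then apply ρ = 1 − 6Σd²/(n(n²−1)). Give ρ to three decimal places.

-0.771

Ranks of variable 1: 5, 3, 2, 6, 1, 4
Ranks of variable 2: 4, 2, 5, 1, 6, 3
d = r₁ − r₂: 1, 1, -3, 5, -5, 1
d²: 1, 1, 9, 25, 25, 1; Σd² = 62
ρ = 1 − 6·62/(6·35) = 1 − 372/210 = -0.771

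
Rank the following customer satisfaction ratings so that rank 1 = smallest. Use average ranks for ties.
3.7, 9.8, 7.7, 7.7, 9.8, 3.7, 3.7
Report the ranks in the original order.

Sorted (ascending): 3.7, 3.7, 3.7, 7.7, 7.7, 9.8, 9.8
The 3 values of 3.7 occupy positions 1–3 → average rank 2.
The 2 values of 7.7 occupy positions 4–5 → average rank (4+5)/2 = 4.5.
The 2 values of 9.8 occupy positions 6–7 → average rank (6+7)/2 = 6.5.

2, 6.5, 4.5, 4.5, 6.5, 2, 2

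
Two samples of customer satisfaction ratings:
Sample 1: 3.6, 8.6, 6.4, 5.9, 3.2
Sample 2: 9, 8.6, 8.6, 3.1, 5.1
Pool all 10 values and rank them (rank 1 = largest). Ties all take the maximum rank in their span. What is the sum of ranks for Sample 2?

26

Sorted (descending): 9, 8.6, 8.6, 8.6, 6.4, 5.9, 5.1, 3.6, 3.2, 3.1
The 3 values of 8.6 occupy positions 2–4 → each gets rank 4.
Sample 2 values → pooled ranks: 9→1, 8.6→4, 8.6→4, 3.1→10, 5.1→7
Rank sum = 1 + 4 + 4 + 10 + 7 = 26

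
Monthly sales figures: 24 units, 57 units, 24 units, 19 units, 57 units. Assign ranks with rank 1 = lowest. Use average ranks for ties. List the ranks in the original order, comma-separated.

Sorted (ascending): 19, 24, 24, 57, 57
The 2 values of 24 occupy positions 2–3 → average rank (2+3)/2 = 2.5.
The 2 values of 57 occupy positions 4–5 → average rank (4+5)/2 = 4.5.

2.5, 4.5, 2.5, 1, 4.5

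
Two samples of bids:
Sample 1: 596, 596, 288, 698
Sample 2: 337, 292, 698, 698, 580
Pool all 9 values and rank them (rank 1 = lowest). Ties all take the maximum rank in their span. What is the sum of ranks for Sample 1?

Sorted (ascending): 288, 292, 337, 580, 596, 596, 698, 698, 698
The 2 values of 596 occupy positions 5–6 → each gets rank 6.
The 3 values of 698 occupy positions 7–9 → each gets rank 9.
Sample 1 values → pooled ranks: 596→6, 596→6, 288→1, 698→9
Rank sum = 6 + 6 + 1 + 9 = 22

22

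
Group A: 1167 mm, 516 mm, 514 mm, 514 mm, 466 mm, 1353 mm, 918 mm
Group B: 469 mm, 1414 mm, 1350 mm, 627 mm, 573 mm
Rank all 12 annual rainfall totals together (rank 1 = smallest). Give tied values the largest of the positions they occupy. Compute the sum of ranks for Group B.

37

Sorted (ascending): 466, 469, 514, 514, 516, 573, 627, 918, 1167, 1350, 1353, 1414
The 2 values of 514 occupy positions 3–4 → each gets rank 4.
Group B values → pooled ranks: 469→2, 1414→12, 1350→10, 627→7, 573→6
Rank sum = 2 + 12 + 10 + 7 + 6 = 37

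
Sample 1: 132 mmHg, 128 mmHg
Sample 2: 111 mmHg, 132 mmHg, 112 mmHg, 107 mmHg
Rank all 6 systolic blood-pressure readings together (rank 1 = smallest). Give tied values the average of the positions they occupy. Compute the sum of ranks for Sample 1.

Sorted (ascending): 107, 111, 112, 128, 132, 132
The 2 values of 132 occupy positions 5–6 → average rank (5+6)/2 = 5.5.
Sample 1 values → pooled ranks: 132→5.5, 128→4
Rank sum = 5.5 + 4 = 9.5

9.5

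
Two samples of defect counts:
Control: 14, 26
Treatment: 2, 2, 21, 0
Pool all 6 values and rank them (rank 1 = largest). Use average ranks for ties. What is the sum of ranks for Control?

Sorted (descending): 26, 21, 14, 2, 2, 0
The 2 values of 2 occupy positions 4–5 → average rank (4+5)/2 = 4.5.
Control values → pooled ranks: 14→3, 26→1
Rank sum = 3 + 1 = 4

4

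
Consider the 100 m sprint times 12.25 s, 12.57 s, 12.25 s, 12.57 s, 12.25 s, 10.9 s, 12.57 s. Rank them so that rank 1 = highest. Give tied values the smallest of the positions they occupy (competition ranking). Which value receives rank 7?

Sorted (descending): 12.57, 12.57, 12.57, 12.25, 12.25, 12.25, 10.9
The 3 values of 12.57 occupy positions 1–3 → each gets rank 1.
The 3 values of 12.25 occupy positions 4–6 → each gets rank 4.
Rank 7 → value 10.9.

10.9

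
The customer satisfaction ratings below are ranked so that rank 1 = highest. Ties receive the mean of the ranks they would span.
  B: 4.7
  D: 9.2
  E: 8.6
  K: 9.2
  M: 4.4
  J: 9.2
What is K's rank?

2

Sorted (descending): 9.2, 9.2, 9.2, 8.6, 4.7, 4.4
The 3 values of 9.2 occupy positions 1–3 → average rank 2.
K has value 9.2 → rank 2.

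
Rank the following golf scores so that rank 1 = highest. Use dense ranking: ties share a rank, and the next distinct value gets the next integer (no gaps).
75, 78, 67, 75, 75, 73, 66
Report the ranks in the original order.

2, 1, 4, 2, 2, 3, 5

Sorted (descending): 78, 75, 75, 75, 73, 67, 66
The 3 values of 75 share dense rank 2.
Remaining distinct values take the next consecutive integers.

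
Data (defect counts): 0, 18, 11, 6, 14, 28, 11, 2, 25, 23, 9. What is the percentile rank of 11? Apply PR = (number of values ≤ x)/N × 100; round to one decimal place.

N = 11.
Strictly below 11: 4. Equal to 11: 2.
PR = 6/11 × 100 = 54.5

54.5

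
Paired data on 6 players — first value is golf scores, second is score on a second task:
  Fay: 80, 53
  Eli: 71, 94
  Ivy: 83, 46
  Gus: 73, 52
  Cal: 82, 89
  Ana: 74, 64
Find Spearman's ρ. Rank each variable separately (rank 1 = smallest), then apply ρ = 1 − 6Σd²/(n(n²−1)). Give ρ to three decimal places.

Ranks of variable 1: 4, 1, 6, 2, 5, 3
Ranks of variable 2: 3, 6, 1, 2, 5, 4
d = r₁ − r₂: 1, -5, 5, 0, 0, -1
d²: 1, 25, 25, 0, 0, 1; Σd² = 52
ρ = 1 − 6·52/(6·35) = 1 − 312/210 = -0.486

-0.486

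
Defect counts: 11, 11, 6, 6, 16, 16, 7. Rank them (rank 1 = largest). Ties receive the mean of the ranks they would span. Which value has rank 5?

7

Sorted (descending): 16, 16, 11, 11, 7, 6, 6
The 2 values of 16 occupy positions 1–2 → average rank (1+2)/2 = 1.5.
The 2 values of 11 occupy positions 3–4 → average rank (3+4)/2 = 3.5.
The 2 values of 6 occupy positions 6–7 → average rank (6+7)/2 = 6.5.
Rank 5 → value 7.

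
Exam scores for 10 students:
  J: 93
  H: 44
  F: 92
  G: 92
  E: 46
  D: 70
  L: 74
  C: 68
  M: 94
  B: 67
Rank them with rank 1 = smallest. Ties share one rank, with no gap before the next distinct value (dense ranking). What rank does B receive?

3

Sorted (ascending): 44, 46, 67, 68, 70, 74, 92, 92, 93, 94
The 2 values of 92 share dense rank 7.
Remaining distinct values take the next consecutive integers.
B has value 67 → rank 3.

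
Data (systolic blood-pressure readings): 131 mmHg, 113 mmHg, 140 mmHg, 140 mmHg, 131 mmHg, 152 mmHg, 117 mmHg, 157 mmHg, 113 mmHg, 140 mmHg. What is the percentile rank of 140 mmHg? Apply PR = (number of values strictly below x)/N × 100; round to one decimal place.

N = 10.
Strictly below 140: 5. Equal to 140: 3.
PR = 5/10 × 100 = 50.0

50.0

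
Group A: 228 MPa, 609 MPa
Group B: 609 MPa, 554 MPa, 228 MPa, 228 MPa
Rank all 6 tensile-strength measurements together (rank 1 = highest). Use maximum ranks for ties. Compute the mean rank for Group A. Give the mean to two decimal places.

Sorted (descending): 609, 609, 554, 228, 228, 228
The 2 values of 609 occupy positions 1–2 → each gets rank 2.
The 3 values of 228 occupy positions 4–6 → each gets rank 6.
Group A values → pooled ranks: 228→6, 609→2
Mean rank = (6 + 2) / 2 = 4.00

4.00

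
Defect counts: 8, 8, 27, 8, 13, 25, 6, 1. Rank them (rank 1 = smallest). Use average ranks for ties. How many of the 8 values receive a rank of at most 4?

5

Sorted (ascending): 1, 6, 8, 8, 8, 13, 25, 27
The 3 values of 8 occupy positions 3–5 → average rank 4.
Ranks ≤ 4: {1, 2, 4, 4, 4} → 5 values.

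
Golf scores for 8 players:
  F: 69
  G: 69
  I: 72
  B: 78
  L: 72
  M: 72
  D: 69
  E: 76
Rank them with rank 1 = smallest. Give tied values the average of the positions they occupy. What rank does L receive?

Sorted (ascending): 69, 69, 69, 72, 72, 72, 76, 78
The 3 values of 69 occupy positions 1–3 → average rank 2.
The 3 values of 72 occupy positions 4–6 → average rank 5.
L has value 72 → rank 5.

5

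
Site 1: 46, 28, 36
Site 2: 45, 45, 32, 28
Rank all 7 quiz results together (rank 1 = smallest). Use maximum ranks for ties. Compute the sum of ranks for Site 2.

17

Sorted (ascending): 28, 28, 32, 36, 45, 45, 46
The 2 values of 28 occupy positions 1–2 → each gets rank 2.
The 2 values of 45 occupy positions 5–6 → each gets rank 6.
Site 2 values → pooled ranks: 45→6, 45→6, 32→3, 28→2
Rank sum = 6 + 6 + 3 + 2 = 17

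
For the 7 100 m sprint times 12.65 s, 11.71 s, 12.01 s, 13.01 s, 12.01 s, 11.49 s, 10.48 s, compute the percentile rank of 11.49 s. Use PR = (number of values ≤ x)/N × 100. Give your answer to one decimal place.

28.6

N = 7.
Strictly below 11.49: 1. Equal to 11.49: 1.
PR = 2/7 × 100 = 28.6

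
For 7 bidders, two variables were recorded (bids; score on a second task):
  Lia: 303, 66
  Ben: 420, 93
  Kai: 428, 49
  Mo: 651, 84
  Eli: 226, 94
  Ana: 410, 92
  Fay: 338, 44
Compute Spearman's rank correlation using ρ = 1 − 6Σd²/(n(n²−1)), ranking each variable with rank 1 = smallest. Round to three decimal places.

Ranks of variable 1: 2, 5, 6, 7, 1, 4, 3
Ranks of variable 2: 3, 6, 2, 4, 7, 5, 1
d = r₁ − r₂: -1, -1, 4, 3, -6, -1, 2
d²: 1, 1, 16, 9, 36, 1, 4; Σd² = 68
ρ = 1 − 6·68/(7·48) = 1 − 408/336 = -0.214

-0.214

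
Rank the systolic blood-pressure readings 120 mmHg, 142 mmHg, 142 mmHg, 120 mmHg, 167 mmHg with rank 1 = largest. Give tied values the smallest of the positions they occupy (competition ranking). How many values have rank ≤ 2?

Sorted (descending): 167, 142, 142, 120, 120
The 2 values of 142 occupy positions 2–3 → each gets rank 2.
The 2 values of 120 occupy positions 4–5 → each gets rank 4.
Ranks ≤ 2: {1, 2, 2} → 3 values.

3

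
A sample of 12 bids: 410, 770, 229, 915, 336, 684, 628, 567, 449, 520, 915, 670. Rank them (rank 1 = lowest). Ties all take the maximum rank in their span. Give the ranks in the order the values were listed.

Sorted (ascending): 229, 336, 410, 449, 520, 567, 628, 670, 684, 770, 915, 915
The 2 values of 915 occupy positions 11–12 → each gets rank 12.

3, 10, 1, 12, 2, 9, 7, 6, 4, 5, 12, 8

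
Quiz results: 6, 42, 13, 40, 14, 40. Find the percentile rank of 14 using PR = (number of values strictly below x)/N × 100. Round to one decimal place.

N = 6.
Strictly below 14: 2. Equal to 14: 1.
PR = 2/6 × 100 = 33.3

33.3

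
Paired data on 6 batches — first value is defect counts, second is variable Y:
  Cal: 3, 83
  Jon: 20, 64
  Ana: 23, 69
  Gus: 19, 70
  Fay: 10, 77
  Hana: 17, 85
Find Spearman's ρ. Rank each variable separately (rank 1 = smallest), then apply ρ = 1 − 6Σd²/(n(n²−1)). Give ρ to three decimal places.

Ranks of variable 1: 1, 5, 6, 4, 2, 3
Ranks of variable 2: 5, 1, 2, 3, 4, 6
d = r₁ − r₂: -4, 4, 4, 1, -2, -3
d²: 16, 16, 16, 1, 4, 9; Σd² = 62
ρ = 1 − 6·62/(6·35) = 1 − 372/210 = -0.771

-0.771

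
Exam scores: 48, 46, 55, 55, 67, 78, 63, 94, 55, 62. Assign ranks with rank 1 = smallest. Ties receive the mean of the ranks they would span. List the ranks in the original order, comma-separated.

Sorted (ascending): 46, 48, 55, 55, 55, 62, 63, 67, 78, 94
The 3 values of 55 occupy positions 3–5 → average rank 4.

2, 1, 4, 4, 8, 9, 7, 10, 4, 6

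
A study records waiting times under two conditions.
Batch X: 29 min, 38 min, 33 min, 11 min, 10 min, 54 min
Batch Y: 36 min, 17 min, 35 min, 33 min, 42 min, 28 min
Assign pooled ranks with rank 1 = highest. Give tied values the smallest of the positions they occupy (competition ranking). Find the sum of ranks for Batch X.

Sorted (descending): 54, 42, 38, 36, 35, 33, 33, 29, 28, 17, 11, 10
The 2 values of 33 occupy positions 6–7 → each gets rank 6.
Batch X values → pooled ranks: 29→8, 38→3, 33→6, 11→11, 10→12, 54→1
Rank sum = 8 + 3 + 6 + 11 + 12 + 1 = 41

41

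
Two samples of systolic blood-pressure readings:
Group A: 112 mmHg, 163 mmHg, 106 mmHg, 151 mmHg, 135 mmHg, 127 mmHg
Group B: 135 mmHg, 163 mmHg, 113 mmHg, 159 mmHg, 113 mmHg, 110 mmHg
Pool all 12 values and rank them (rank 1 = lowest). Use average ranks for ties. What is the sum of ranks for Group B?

40

Sorted (ascending): 106, 110, 112, 113, 113, 127, 135, 135, 151, 159, 163, 163
The 2 values of 113 occupy positions 4–5 → average rank (4+5)/2 = 4.5.
The 2 values of 135 occupy positions 7–8 → average rank (7+8)/2 = 7.5.
The 2 values of 163 occupy positions 11–12 → average rank (11+12)/2 = 11.5.
Group B values → pooled ranks: 135→7.5, 163→11.5, 113→4.5, 159→10, 113→4.5, 110→2
Rank sum = 7.5 + 11.5 + 4.5 + 10 + 4.5 + 2 = 40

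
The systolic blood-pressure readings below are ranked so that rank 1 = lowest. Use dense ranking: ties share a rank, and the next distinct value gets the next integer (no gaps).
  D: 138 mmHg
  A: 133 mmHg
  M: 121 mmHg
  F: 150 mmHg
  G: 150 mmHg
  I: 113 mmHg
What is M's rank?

Sorted (ascending): 113, 121, 133, 138, 150, 150
The 2 values of 150 share dense rank 5.
Remaining distinct values take the next consecutive integers.
M has value 121 mmHg → rank 2.

2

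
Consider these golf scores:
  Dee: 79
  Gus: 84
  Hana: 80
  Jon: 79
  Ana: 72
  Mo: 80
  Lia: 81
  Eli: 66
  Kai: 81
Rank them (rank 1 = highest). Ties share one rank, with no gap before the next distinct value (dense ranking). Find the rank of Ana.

5

Sorted (descending): 84, 81, 81, 80, 80, 79, 79, 72, 66
The 2 values of 81 share dense rank 2.
The 2 values of 80 share dense rank 3.
The 2 values of 79 share dense rank 4.
Remaining distinct values take the next consecutive integers.
Ana has value 72 → rank 5.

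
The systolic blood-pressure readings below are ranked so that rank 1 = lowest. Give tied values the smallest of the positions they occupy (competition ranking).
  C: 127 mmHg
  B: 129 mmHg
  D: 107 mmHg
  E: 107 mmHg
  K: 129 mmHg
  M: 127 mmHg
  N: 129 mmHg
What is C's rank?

3

Sorted (ascending): 107, 107, 127, 127, 129, 129, 129
The 2 values of 107 occupy positions 1–2 → each gets rank 1.
The 2 values of 127 occupy positions 3–4 → each gets rank 3.
The 3 values of 129 occupy positions 5–7 → each gets rank 5.
C has value 127 mmHg → rank 3.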